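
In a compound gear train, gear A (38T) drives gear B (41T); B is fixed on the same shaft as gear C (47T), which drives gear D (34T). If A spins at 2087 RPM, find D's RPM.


Stage 1: RPM_B = RPM_A × t_A/t_B = 2087 × 38/41 = 79306/41 ≈ 1934.29
B and C share a shaft → RPM_C = RPM_B
Stage 2: RPM_D = RPM_C × t_C/t_D = RPM_A × (t_A×t_C)/(t_B×t_D)
Overall ratio = (38×47)/(41×34) = 1786/1394
RPM_D = 2087 × 1786/1394 = 3727382/1394
≈ 2673.88 RPM

2673.88 RPM


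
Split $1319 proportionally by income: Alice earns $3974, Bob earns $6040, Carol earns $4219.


Total income = 3974 + 6040 + 4219 = $14233
Alice: $1319 × 3974/14233 = $368.28
Bob: $1319 × 6040/14233 = $559.74
Carol: $1319 × 4219/14233 = $390.98
= Alice: $368.28, Bob: $559.74, Carol: $390.98

Alice: $368.28, Bob: $559.74, Carol: $390.98


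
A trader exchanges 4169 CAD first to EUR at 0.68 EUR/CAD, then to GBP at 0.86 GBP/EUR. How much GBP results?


Step 1: 4169 CAD × 0.68 = 2834.92 EUR
Step 2: 2834.92 EUR × 0.86 = 2438.03 GBP
Implied rate CAD→GBP = 0.68 × 0.86 = 0.5848
= 2438.03 GBP

2438.03 GBP


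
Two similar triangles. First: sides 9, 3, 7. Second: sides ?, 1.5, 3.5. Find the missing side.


Scale factor = 1.5/3 = 0.5
Missing side = 9 × 0.5
= 4.5

4.5


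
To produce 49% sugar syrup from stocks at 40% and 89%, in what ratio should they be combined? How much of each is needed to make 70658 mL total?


Let x parts of 40% mix with y parts of 89%.
40x + 89y = 49(x + y)
40x + 89y = 49x + 49y
x(40 - 49) = y(49 - 89)
x/y = (89 - 49)/(49 - 40) = 40/9
Simplify: 40:9
Total parts = 49; one part = 70658/49 = 1442.00 mL
40% solution: 40×1442.00 = 57680.00 mL
89% solution: 9×1442.00 = 12978.00 mL
= ratio 40:9; 57680.00 mL and 12978.00 mL

ratio 40:9; 57680.00 mL and 12978.00 mL


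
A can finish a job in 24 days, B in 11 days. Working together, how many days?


Rate of A = 1/24 per day
Rate of B = 1/11 per day
Combined rate = 1/24 + 1/11 = 35/264 ≈ 0.1326 per day
Days = 1 / combined rate = 264/35
≈ 7.54 days

7.54 days


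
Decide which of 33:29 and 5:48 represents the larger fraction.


33/29 = 1.1379
5/48 = 0.1042
1.1379 > 0.1042, so 33:29 is greater
= 33:29

33:29


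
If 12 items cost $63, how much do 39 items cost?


Direct proportion: y/x = constant
k = 63/12 = 5.2500
y₂ = k × 39 = 63 × 39 / 12 = 2457/12
= 204.75

204.75


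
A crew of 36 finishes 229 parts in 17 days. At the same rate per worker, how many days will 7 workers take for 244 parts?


Days ∝ work / workers, so d₂ = d₁ × (m₁/m₂) × (w₂/w₁)
Workers factor (inverse): 36/7 ≈ 5.1429
Work factor (direct): 244/229 ≈ 1.0655
d₂ = 17 × 36/7 × 244/229 = (17 × 36 × 244) / (7 × 229) = 149328/1603
≈ 93.16 days

93.16 days


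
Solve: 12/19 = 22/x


Cross multiply: 12 × x = 19 × 22
12x = 418
x = 418 / 12
= 34.83

34.83


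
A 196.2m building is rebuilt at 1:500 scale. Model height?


Model size = real / scale
= 196.2 / 500
= 0.3924 m

0.3924 m


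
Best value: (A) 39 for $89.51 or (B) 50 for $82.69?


Deal A: $89.51/39 = $2.2951/unit
Deal B: $82.69/50 = $1.6538/unit
B is cheaper per unit
= Deal B

Deal B


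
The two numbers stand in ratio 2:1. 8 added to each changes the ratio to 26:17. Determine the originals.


Let A = 2k, B = 1k.
(2k + 8) / (1k + 8) = 26/17
Cross-multiply: 17(2k + 8) = 26(1k + 8)
34k + 136 = 26k + 208
34k - 26k = 208 - 136
8k = 72
k = 72/8 = 9
A = 2×9 = 18, B = 1×9 = 9
= A = 18, B = 9

A = 18, B = 9


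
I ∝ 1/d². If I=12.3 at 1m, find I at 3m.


I₁d₁² = I₂d₂²
I₂ = I₁ × (d₁/d₂)²
= 12.3 × (1/3)²
= 12.3 × 1/9
= 12.3/9
≈ 1.3667

1.3667


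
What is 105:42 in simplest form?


GCD(105, 42) = 21
105/21 : 42/21
= 5:2

5:2


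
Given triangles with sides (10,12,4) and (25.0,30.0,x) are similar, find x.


Scale factor = 25.0/10 = 2.5
Missing side = 4 × 2.5
= 10.0

10.0


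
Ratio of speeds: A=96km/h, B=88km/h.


Ratio = 96:88
GCD = 8
Simplified = 12:11
Time ratio (same distance) = 11:12
Speed ratio = 12:11

12:11


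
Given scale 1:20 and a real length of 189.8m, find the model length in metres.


Model size = real / scale
= 189.8 / 20
= 9.4900 m

9.4900 m


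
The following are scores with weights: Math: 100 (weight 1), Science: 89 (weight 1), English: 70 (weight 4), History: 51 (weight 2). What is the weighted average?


Numerator = 100×1 + 89×1 + 70×4 + 51×2
= 100 + 89 + 280 + 102
= 571
Total weight = 8
Weighted avg = 571/8
= 71.38

71.38


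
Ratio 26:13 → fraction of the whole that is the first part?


Total parts = 26 + 13 = 39
First part: 26/39 = 2/3
= 2/3

2/3


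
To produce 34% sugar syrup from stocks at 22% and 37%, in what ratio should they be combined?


Let x parts of 22% mix with y parts of 37%.
22x + 37y = 34(x + y)
22x + 37y = 34x + 34y
x(22 - 34) = y(34 - 37)
x/y = (37 - 34)/(34 - 22) = 3/12
Simplify: 1:4
= 1:4

1:4


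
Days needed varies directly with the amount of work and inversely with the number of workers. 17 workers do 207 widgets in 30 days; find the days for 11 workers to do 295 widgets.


Days ∝ work / workers, so d₂ = d₁ × (m₁/m₂) × (w₂/w₁)
Workers factor (inverse): 17/11 ≈ 1.5455
Work factor (direct): 295/207 ≈ 1.4251
d₂ = 30 × 17/11 × 295/207 = (30 × 17 × 295) / (11 × 207) = 150450/2277
≈ 66.07 days

66.07 days


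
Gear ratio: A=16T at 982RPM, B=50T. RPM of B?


Gear ratio = 16:50 = 8:25
RPM_B = RPM_A × (teeth_A / teeth_B)
= 982 × (16/50)
= 314.2 RPM

314.2 RPM


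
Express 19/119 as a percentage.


Percentage = (part / whole) × 100
= (19 / 119) × 100
≈ 15.97%

15.97%


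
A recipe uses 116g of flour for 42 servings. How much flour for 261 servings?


Direct proportion: y/x = constant
k = 116/42 ≈ 2.7619
y₂ = k × 261 = 116 × 261 / 42 = 30276/42
≈ 720.86

720.86


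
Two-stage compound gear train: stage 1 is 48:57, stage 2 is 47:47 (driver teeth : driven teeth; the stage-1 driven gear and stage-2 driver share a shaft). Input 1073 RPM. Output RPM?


Stage 1: RPM_B = RPM_A × t_A/t_B = 1073 × 48/57 = 51504/57 ≈ 903.58
B and C share a shaft → RPM_C = RPM_B
Stage 2: RPM_D = RPM_C × t_C/t_D = RPM_A × (t_A×t_C)/(t_B×t_D)
Overall ratio = (48×47)/(57×47) = 2256/2679
RPM_D = 1073 × 2256/2679 = 2420688/2679
≈ 903.58 RPM

903.58 RPM


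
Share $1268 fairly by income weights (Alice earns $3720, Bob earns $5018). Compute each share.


Total income = 3720 + 5018 = $8738
Alice: $1268 × 3720/8738 = $539.82
Bob: $1268 × 5018/8738 = $728.18
= Alice: $539.82, Bob: $728.18

Alice: $539.82, Bob: $728.18


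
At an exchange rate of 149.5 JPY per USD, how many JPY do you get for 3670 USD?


Amount × rate = 3670 × 149.5
= 548665.00 JPY

548665.00 JPY


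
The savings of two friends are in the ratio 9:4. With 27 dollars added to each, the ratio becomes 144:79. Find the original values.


Let A = 9k, B = 4k.
(9k + 27) / (4k + 27) = 144/79
Cross-multiply: 79(9k + 27) = 144(4k + 27)
711k + 2133 = 576k + 3888
711k - 576k = 3888 - 2133
135k = 1755
k = 1755/135 = 13
A = 9×13 = 117, B = 4×13 = 52
= A = 117, B = 52

A = 117, B = 52


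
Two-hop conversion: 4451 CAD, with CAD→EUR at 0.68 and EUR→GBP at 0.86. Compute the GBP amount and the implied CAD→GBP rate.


Step 1: 4451 CAD × 0.68 = 3026.68 EUR
Step 2: 3026.68 EUR × 0.86 = 2602.94 GBP
Implied rate CAD→GBP = 0.68 × 0.86 = 0.5848
= 2602.94 GBP; implied rate 0.5848 GBP/CAD

2602.94 GBP; implied rate 0.5848 GBP/CAD


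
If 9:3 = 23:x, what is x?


Cross multiply: 9 × x = 3 × 23
9x = 69
x = 69 / 9
= 7.67

7.67


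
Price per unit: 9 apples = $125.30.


Unit rate = total / quantity
= 125.30 / 9
= $13.92 per unit

$13.92 per unit


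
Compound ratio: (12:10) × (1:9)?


Compound ratio = (12×1) : (10×9)
= 12:90
GCD = 6
= 2:15

2:15


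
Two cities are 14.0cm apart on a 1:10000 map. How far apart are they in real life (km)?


Real distance = map distance × scale
= 14.0cm × 10000
= 140000 cm = 1400.0 m
= 1.400 km

1.400 km


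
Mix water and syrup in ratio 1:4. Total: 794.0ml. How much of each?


Total parts = 1 + 4 = 5
water: 794.0 × 1/5 = 158.8ml
syrup: 794.0 × 4/5 = 635.2ml
= 158.8ml and 635.2ml

158.8ml and 635.2ml


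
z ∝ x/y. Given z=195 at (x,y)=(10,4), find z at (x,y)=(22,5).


z = k·x/y
Solve for k using the known point: k = z·y/x = 195×4/10 = 780/10 = 78.0000
Now evaluate at x=22, y=5:
z = k × 22 / 5 = (780 × 22) / (10 × 5) = 17160/50
= 343.2000

343.2000


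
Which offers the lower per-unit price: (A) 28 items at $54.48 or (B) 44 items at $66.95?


Deal A: $54.48/28 = $1.9457/unit
Deal B: $66.95/44 = $1.5216/unit
B is cheaper per unit
= Deal B

Deal B


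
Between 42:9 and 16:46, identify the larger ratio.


42/9 = 4.6667
16/46 = 0.3478
4.6667 > 0.3478, so 42:9 is greater
= 42:9

42:9


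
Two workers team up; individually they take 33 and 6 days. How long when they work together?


Rate of A = 1/33 per day
Rate of B = 1/6 per day
Combined rate = 1/33 + 1/6 = 39/198 ≈ 0.1970 per day
Days = 1 / combined rate = 198/39
≈ 5.08 days

5.08 days


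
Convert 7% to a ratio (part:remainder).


7% means 7 parts out of 100; remainder = 93
Part : remainder = 7:93
GCD = 1
= 7:93

7:93


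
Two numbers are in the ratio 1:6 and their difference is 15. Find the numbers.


Let A = 1k, B = 6k.
6k - 1k = 15
5k = 15 → k = 15/5 = 3
A = 1×3 = 3, B = 6×3 = 18
= A = 3, B = 18

A = 3, B = 18


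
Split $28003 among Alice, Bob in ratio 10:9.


Total parts = 10 + 9 = 19
Alice: 28003 × 10/19 = 14738.42
Bob: 28003 × 9/19 = 13264.58
= Alice: $14738.42, Bob: $13264.58

Alice: $14738.42, Bob: $13264.58


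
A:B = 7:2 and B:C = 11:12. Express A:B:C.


Match B: multiply A:B by 11 → 77:22
Multiply B:C by 2 → 22:24
Combined: 77:22:24
GCD = 1
= 77:22:24

77:22:24


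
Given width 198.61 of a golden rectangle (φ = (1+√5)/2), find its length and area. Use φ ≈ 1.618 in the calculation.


φ = (1 + √5) / 2 ≈ 1.618
Length = width × φ = 198.61 × 1.618 = 321.35098
≈ 321.35
Area = width × length = 198.61 × 321.35098 = 63823.5181378 ≈ 63823.52
= Length: 321.35, Area: 63823.52

Length: 321.35, Area: 63823.52


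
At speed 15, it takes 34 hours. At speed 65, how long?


Inverse proportion: x × y = constant
k = 15 × 34 = 510
y₂ = k / 65 = 510 / 65
= 7.85

7.85


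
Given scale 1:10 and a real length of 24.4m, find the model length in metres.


Model size = real / scale
= 24.4 / 10
= 2.4400 m

2.4400 m


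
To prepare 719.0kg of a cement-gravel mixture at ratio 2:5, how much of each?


Total parts = 2 + 5 = 7
cement: 719.0 × 2/7 = 205.4kg
gravel: 719.0 × 5/7 = 513.6kg
= 205.4kg and 513.6kg

205.4kg and 513.6kg


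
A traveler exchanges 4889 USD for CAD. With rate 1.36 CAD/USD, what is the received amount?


Amount × rate = 4889 × 1.36
= 6649.04 CAD

6649.04 CAD


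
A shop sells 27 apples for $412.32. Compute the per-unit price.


Unit rate = total / quantity
= 412.32 / 27
= $15.27 per unit

$15.27 per unit


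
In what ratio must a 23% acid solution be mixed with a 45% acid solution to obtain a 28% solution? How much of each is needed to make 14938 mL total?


Let x parts of 23% mix with y parts of 45%.
23x + 45y = 28(x + y)
23x + 45y = 28x + 28y
x(23 - 28) = y(28 - 45)
x/y = (45 - 28)/(28 - 23) = 17/5
Simplify: 17:5
Total parts = 22; one part = 14938/22 = 679.00 mL
23% solution: 17×679.00 = 11543.00 mL
45% solution: 5×679.00 = 3395.00 mL
= ratio 17:5; 11543.00 mL and 3395.00 mL

ratio 17:5; 11543.00 mL and 3395.00 mL


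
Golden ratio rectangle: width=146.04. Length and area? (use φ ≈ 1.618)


φ = (1 + √5) / 2 ≈ 1.618
Length = width × φ = 146.04 × 1.618 = 236.29272
≈ 236.29
Area = width × length = 146.04 × 236.29272 = 34508.1888288 ≈ 34508.19
= Length: 236.29, Area: 34508.19

Length: 236.29, Area: 34508.19


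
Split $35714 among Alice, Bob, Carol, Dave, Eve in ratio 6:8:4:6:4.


Total parts = 6 + 8 + 4 + 6 + 4 = 28
Alice: 35714 × 6/28 = 7653.00
Bob: 35714 × 8/28 = 10204.00
Carol: 35714 × 4/28 = 5102.00
Dave: 35714 × 6/28 = 7653.00
Eve: 35714 × 4/28 = 5102.00
= Alice: $7653.00, Bob: $10204.00, Carol: $5102.00, Dave: $7653.00, Eve: $5102.00

Alice: $7653.00, Bob: $10204.00, Carol: $5102.00, Dave: $7653.00, Eve: $5102.00


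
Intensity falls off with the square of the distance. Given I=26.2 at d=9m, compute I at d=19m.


I₁d₁² = I₂d₂²
I₂ = I₁ × (d₁/d₂)²
= 26.2 × (9/19)²
= 26.2 × 81/361
= 2122.2/361
≈ 5.8787

5.8787


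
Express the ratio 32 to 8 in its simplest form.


GCD(32, 8) = 8
32/8 : 8/8
= 4:1

4:1


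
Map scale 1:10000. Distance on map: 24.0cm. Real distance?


Real distance = map distance × scale
= 24.0cm × 10000
= 240000 cm = 2400.0 m
= 2.400 km

2.400 km


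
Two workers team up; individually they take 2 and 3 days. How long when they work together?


Rate of A = 1/2 per day
Rate of B = 1/3 per day
Combined rate = 1/2 + 1/3 = 5/6 ≈ 0.8333 per day
Days = 1 / combined rate = 6/5
= 1.20 days

1.20 days


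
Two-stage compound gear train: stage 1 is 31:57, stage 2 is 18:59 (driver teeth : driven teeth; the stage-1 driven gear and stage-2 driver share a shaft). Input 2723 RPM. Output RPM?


Stage 1: RPM_B = RPM_A × t_A/t_B = 2723 × 31/57 = 84413/57 ≈ 1480.93
B and C share a shaft → RPM_C = RPM_B
Stage 2: RPM_D = RPM_C × t_C/t_D = RPM_A × (t_A×t_C)/(t_B×t_D)
Overall ratio = (31×18)/(57×59) = 558/3363
RPM_D = 2723 × 558/3363 = 1519434/3363
≈ 451.81 RPM

451.81 RPM


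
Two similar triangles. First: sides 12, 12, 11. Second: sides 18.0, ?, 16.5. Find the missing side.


Scale factor = 18.0/12 = 1.5
Missing side = 12 × 1.5
= 18.0

18.0


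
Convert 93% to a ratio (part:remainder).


93% means 93 parts out of 100; remainder = 7
Part : remainder = 93:7
GCD = 1
= 93:7

93:7


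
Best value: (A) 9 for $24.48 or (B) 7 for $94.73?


Deal A: $24.48/9 = $2.7200/unit
Deal B: $94.73/7 = $13.5329/unit
A is cheaper per unit
= Deal A

Deal A


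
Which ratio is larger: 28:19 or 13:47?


28/19 = 1.4737
13/47 = 0.2766
1.4737 > 0.2766, so 28:19 is greater
= 28:19

28:19


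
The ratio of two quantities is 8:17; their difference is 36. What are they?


Let A = 8k, B = 17k.
17k - 8k = 36
9k = 36 → k = 36/9 = 4
A = 8×4 = 32, B = 17×4 = 68
= A = 32, B = 68

A = 32, B = 68


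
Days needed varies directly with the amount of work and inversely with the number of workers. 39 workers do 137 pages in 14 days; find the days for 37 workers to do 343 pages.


Days ∝ work / workers, so d₂ = d₁ × (m₁/m₂) × (w₂/w₁)
Workers factor (inverse): 39/37 ≈ 1.0541
Work factor (direct): 343/137 ≈ 2.5036
d₂ = 14 × 39/37 × 343/137 = (14 × 39 × 343) / (37 × 137) = 187278/5069
≈ 36.95 days

36.95 days


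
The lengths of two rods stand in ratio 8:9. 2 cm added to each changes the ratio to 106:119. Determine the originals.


Let A = 8k, B = 9k.
(8k + 2) / (9k + 2) = 106/119
Cross-multiply: 119(8k + 2) = 106(9k + 2)
952k + 238 = 954k + 212
952k - 954k = 212 - 238
-2k = -26
k = -26/-2 = 13
A = 8×13 = 104, B = 9×13 = 117
= A = 104, B = 117

A = 104, B = 117


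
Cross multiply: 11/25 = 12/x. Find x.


Cross multiply: 11 × x = 25 × 12
11x = 300
x = 300 / 11
= 27.27

27.27


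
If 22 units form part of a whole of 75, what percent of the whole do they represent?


Percentage = (part / whole) × 100
= (22 / 75) × 100
≈ 29.33%

29.33%


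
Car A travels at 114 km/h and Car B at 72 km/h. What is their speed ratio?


Ratio = 114:72
GCD = 6
Simplified = 19:12
Time ratio (same distance) = 12:19
Speed ratio = 19:12

19:12


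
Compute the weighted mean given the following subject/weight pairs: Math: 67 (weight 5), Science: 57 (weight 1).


Numerator = 67×5 + 57×1
= 335 + 57
= 392
Total weight = 6
Weighted avg = 392/6
= 65.33

65.33


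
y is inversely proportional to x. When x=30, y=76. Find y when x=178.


Inverse proportion: x × y = constant
k = 30 × 76 = 2280
y₂ = k / 178 = 2280 / 178
= 12.81

12.81


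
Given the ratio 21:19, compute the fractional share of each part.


Total parts = 21 + 19 = 40
First part: 21/40 = 21/40
Second part: 19/40 = 19/40
= 21/40 and 19/40

21/40 and 19/40


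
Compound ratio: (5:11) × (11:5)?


Compound ratio = (5×11) : (11×5)
= 55:55
GCD = 55
= 1:1

1:1


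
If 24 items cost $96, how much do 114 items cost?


Direct proportion: y/x = constant
k = 96/24 = 4.0000
y₂ = k × 114 = 96 × 114 / 24 = 10944/24
= 456.00

456.00


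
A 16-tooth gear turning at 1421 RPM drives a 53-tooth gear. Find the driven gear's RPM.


Gear ratio = 16:53 = 16:53
RPM_B = RPM_A × (teeth_A / teeth_B)
= 1421 × (16/53)
= 429.0 RPM

429.0 RPM


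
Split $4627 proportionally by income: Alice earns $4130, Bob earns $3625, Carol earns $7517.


Total income = 4130 + 3625 + 7517 = $15272
Alice: $4627 × 4130/15272 = $1251.28
Bob: $4627 × 3625/15272 = $1098.28
Carol: $4627 × 7517/15272 = $2277.45
= Alice: $1251.28, Bob: $1098.28, Carol: $2277.45

Alice: $1251.28, Bob: $1098.28, Carol: $2277.45


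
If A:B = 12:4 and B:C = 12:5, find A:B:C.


Match B: multiply A:B by 12 → 144:48
Multiply B:C by 4 → 48:20
Combined: 144:48:20
GCD = 4
= 36:12:5

36:12:5


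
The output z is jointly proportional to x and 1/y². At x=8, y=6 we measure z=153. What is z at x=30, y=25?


z = k·x/y²
Solve for k using the known point: k = z·y²/x = 153×36/8 = 5508/8 = 688.5000
Now evaluate at x=30, y=25:
z = k × 30 / 625 = (5508 × 30) / (8 × 625) = 165240/5000
= 33.0480

33.0480


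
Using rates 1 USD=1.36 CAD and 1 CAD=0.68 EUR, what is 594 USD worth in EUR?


Step 1: 594 USD × 1.36 = 807.84 CAD
Step 2: 807.84 CAD × 0.68 = 549.33 EUR
Implied rate USD→EUR = 1.36 × 0.68 = 0.9248
= 549.33 EUR

549.33 EUR


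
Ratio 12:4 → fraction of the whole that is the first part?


Total parts = 12 + 4 = 16
First part: 12/16 = 3/4
= 3/4

3/4


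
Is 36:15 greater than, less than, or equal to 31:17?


36/15 = 2.4000
31/17 = 1.8235
2.4000 > 1.8235, so 36:15 is greater
= greater than

greater than


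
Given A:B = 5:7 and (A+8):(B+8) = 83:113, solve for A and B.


Let A = 5k, B = 7k.
(5k + 8) / (7k + 8) = 83/113
Cross-multiply: 113(5k + 8) = 83(7k + 8)
565k + 904 = 581k + 664
565k - 581k = 664 - 904
-16k = -240
k = -240/-16 = 15
A = 5×15 = 75, B = 7×15 = 105
= A = 75, B = 105

A = 75, B = 105


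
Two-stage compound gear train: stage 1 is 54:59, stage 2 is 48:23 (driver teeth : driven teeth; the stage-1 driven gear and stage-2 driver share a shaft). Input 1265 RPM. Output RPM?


Stage 1: RPM_B = RPM_A × t_A/t_B = 1265 × 54/59 = 68310/59 ≈ 1157.80
B and C share a shaft → RPM_C = RPM_B
Stage 2: RPM_D = RPM_C × t_C/t_D = RPM_A × (t_A×t_C)/(t_B×t_D)
Overall ratio = (54×48)/(59×23) = 2592/1357
RPM_D = 1265 × 2592/1357 = 3278880/1357
≈ 2416.27 RPM

2416.27 RPM


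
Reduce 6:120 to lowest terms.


GCD(6, 120) = 6
6/6 : 120/6
= 1:20

1:20


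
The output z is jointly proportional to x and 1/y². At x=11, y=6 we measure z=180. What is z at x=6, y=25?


z = k·x/y²
Solve for k using the known point: k = z·y²/x = 180×36/11 = 6480/11 ≈ 589.0909
Now evaluate at x=6, y=25:
z = k × 6 / 625 = (6480 × 6) / (11 × 625) = 38880/6875
≈ 5.6553

5.6553


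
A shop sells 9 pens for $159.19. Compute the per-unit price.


Unit rate = total / quantity
= 159.19 / 9
= $17.69 per unit

$17.69 per unit


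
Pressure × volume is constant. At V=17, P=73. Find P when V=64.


Inverse proportion: x × y = constant
k = 17 × 73 = 1241
y₂ = k / 64 = 1241 / 64
= 19.39

19.39


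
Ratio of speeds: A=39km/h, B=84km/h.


Ratio = 39:84
GCD = 3
Simplified = 13:28
Time ratio (same distance) = 28:13
Speed ratio = 13:28

13:28


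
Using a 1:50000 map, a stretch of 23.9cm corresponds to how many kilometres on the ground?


Real distance = map distance × scale
= 23.9cm × 50000
= 1195000 cm = 11950.0 m
= 11.950 km

11.950 km


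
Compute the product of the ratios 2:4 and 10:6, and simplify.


Compound ratio = (2×10) : (4×6)
= 20:24
GCD = 4
= 5:6

5:6


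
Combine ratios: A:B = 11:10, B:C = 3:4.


Match B: multiply A:B by 3 → 33:30
Multiply B:C by 10 → 30:40
Combined: 33:30:40
GCD = 1
= 33:30:40

33:30:40


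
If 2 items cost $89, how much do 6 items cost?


Direct proportion: y/x = constant
k = 89/2 = 44.5000
y₂ = k × 6 = 89 × 6 / 2 = 534/2
= 267.00

267.00


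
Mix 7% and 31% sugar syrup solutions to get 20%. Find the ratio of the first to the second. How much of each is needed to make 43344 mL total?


Let x parts of 7% mix with y parts of 31%.
7x + 31y = 20(x + y)
7x + 31y = 20x + 20y
x(7 - 20) = y(20 - 31)
x/y = (31 - 20)/(20 - 7) = 11/13
Simplify: 11:13
Total parts = 24; one part = 43344/24 = 1806.00 mL
7% solution: 11×1806.00 = 19866.00 mL
31% solution: 13×1806.00 = 23478.00 mL
= ratio 11:13; 19866.00 mL and 23478.00 mL

ratio 11:13; 19866.00 mL and 23478.00 mL


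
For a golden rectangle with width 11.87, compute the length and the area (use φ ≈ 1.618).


φ = (1 + √5) / 2 ≈ 1.618
Length = width × φ = 11.87 × 1.618 = 19.20566
≈ 19.21
Area = width × length = 11.87 × 19.20566 = 227.9711842 ≈ 227.97
= Length: 19.21, Area: 227.97

Length: 19.21, Area: 227.97


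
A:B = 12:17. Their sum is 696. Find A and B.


Let A = 12k, B = 17k.
12k + 17k = 696
29k = 696 → k = 696/29 = 24
A = 12×24 = 288, B = 17×24 = 408
= A = 288, B = 408

A = 288, B = 408


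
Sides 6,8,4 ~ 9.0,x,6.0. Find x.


Scale factor = 9.0/6 = 1.5
Missing side = 8 × 1.5
= 12.0

12.0


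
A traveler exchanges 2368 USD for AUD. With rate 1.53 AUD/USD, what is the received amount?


Amount × rate = 2368 × 1.53
= 3623.04 AUD

3623.04 AUD


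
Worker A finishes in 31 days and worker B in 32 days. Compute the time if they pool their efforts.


Rate of A = 1/31 per day
Rate of B = 1/32 per day
Combined rate = 1/31 + 1/32 = 63/992 ≈ 0.0635 per day
Days = 1 / combined rate = 992/63
≈ 15.75 days

15.75 days


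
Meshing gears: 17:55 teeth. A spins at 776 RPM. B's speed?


Gear ratio = 17:55 = 17:55
RPM_B = RPM_A × (teeth_A / teeth_B)
= 776 × (17/55)
= 239.9 RPM

239.9 RPM


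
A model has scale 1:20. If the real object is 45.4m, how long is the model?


Model size = real / scale
= 45.4 / 20
= 2.2700 m

2.2700 m


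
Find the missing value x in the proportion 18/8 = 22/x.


Cross multiply: 18 × x = 8 × 22
18x = 176
x = 176 / 18
= 9.78

9.78


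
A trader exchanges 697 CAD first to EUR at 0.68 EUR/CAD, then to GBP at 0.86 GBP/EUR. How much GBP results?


Step 1: 697 CAD × 0.68 = 473.96 EUR
Step 2: 473.96 EUR × 0.86 = 407.61 GBP
Implied rate CAD→GBP = 0.68 × 0.86 = 0.5848
= 407.61 GBP

407.61 GBP


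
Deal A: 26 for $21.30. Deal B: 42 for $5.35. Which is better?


Deal A: $21.30/26 = $0.8192/unit
Deal B: $5.35/42 = $0.1274/unit
B is cheaper per unit
= Deal B

Deal B


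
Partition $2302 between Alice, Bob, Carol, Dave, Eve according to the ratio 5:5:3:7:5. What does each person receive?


Total parts = 5 + 5 + 3 + 7 + 5 = 25
Alice: 2302 × 5/25 = 460.40
Bob: 2302 × 5/25 = 460.40
Carol: 2302 × 3/25 = 276.24
Dave: 2302 × 7/25 = 644.56
Eve: 2302 × 5/25 = 460.40
= Alice: $460.40, Bob: $460.40, Carol: $276.24, Dave: $644.56, Eve: $460.40

Alice: $460.40, Bob: $460.40, Carol: $276.24, Dave: $644.56, Eve: $460.40


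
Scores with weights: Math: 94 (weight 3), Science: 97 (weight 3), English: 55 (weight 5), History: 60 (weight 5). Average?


Numerator = 94×3 + 97×3 + 55×5 + 60×5
= 282 + 291 + 275 + 300
= 1148
Total weight = 16
Weighted avg = 1148/16
= 71.75

71.75


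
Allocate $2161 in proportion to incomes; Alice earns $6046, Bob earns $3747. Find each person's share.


Total income = 6046 + 3747 = $9793
Alice: $2161 × 6046/9793 = $1334.16
Bob: $2161 × 3747/9793 = $826.84
= Alice: $1334.16, Bob: $826.84

Alice: $1334.16, Bob: $826.84


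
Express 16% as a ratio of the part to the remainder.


16% means 16 parts out of 100; remainder = 84
Part : remainder = 16:84
GCD = 4
= 4:21

4:21


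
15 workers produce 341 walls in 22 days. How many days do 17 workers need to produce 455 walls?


Days ∝ work / workers, so d₂ = d₁ × (m₁/m₂) × (w₂/w₁)
Workers factor (inverse): 15/17 ≈ 0.8824
Work factor (direct): 455/341 ≈ 1.3343
d₂ = 22 × 15/17 × 455/341 = (22 × 15 × 455) / (17 × 341) = 150150/5797
≈ 25.90 days

25.90 days


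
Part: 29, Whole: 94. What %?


Percentage = (part / whole) × 100
= (29 / 94) × 100
≈ 30.85%

30.85%


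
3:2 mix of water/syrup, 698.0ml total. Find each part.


Total parts = 3 + 2 = 5
water: 698.0 × 3/5 = 418.8ml
syrup: 698.0 × 2/5 = 279.2ml
= 418.8ml and 279.2ml

418.8ml and 279.2ml


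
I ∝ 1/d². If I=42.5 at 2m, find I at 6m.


I₁d₁² = I₂d₂²
I₂ = I₁ × (d₁/d₂)²
= 42.5 × (2/6)²
= 42.5 × 4/36
= 170/36
≈ 4.7222

4.7222


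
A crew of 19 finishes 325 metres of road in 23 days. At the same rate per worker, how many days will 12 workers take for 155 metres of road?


Days ∝ work / workers, so d₂ = d₁ × (m₁/m₂) × (w₂/w₁)
Workers factor (inverse): 19/12 ≈ 1.5833
Work factor (direct): 155/325 ≈ 0.4769
d₂ = 23 × 19/12 × 155/325 = (23 × 19 × 155) / (12 × 325) = 67735/3900
≈ 17.37 days

17.37 days


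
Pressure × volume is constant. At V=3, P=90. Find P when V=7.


Inverse proportion: x × y = constant
k = 3 × 90 = 270
y₂ = k / 7 = 270 / 7
= 38.57

38.57


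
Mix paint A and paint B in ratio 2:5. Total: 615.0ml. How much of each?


Total parts = 2 + 5 = 7
paint A: 615.0 × 2/7 = 175.7ml
paint B: 615.0 × 5/7 = 439.3ml
= 175.7ml and 439.3ml

175.7ml and 439.3ml


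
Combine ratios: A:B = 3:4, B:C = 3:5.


Match B: multiply A:B by 3 → 9:12
Multiply B:C by 4 → 12:20
Combined: 9:12:20
GCD = 1
= 9:12:20

9:12:20


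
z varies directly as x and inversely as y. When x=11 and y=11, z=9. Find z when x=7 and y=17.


z = k·x/y
Solve for k using the known point: k = z·y/x = 9×11/11 = 99/11 = 9.0000
Now evaluate at x=7, y=17:
z = k × 7 / 17 = (99 × 7) / (11 × 17) = 693/187
≈ 3.7059

3.7059


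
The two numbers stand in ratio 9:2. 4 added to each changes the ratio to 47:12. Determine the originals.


Let A = 9k, B = 2k.
(9k + 4) / (2k + 4) = 47/12
Cross-multiply: 12(9k + 4) = 47(2k + 4)
108k + 48 = 94k + 188
108k - 94k = 188 - 48
14k = 140
k = 140/14 = 10
A = 9×10 = 90, B = 2×10 = 20
= A = 90, B = 20

A = 90, B = 20


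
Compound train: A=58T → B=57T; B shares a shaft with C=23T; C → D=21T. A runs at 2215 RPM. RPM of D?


Stage 1: RPM_B = RPM_A × t_A/t_B = 2215 × 58/57 = 128470/57 ≈ 2253.86
B and C share a shaft → RPM_C = RPM_B
Stage 2: RPM_D = RPM_C × t_C/t_D = RPM_A × (t_A×t_C)/(t_B×t_D)
Overall ratio = (58×23)/(57×21) = 1334/1197
RPM_D = 2215 × 1334/1197 = 2954810/1197
≈ 2468.51 RPM

2468.51 RPM


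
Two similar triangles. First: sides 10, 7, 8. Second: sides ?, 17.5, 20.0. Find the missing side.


Scale factor = 17.5/7 = 2.5
Missing side = 10 × 2.5
= 25.0

25.0


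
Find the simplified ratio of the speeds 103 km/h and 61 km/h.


Ratio = 103:61
GCD = 1
Simplified = 103:61
Time ratio (same distance) = 61:103
Speed ratio = 103:61

103:61


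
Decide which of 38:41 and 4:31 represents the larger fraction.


38/41 = 0.9268
4/31 = 0.1290
0.9268 > 0.1290, so 38:41 is greater
= 38:41

38:41


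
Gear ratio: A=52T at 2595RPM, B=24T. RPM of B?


Gear ratio = 52:24 = 13:6
RPM_B = RPM_A × (teeth_A / teeth_B)
= 2595 × (52/24)
= 5622.5 RPM

5622.5 RPM


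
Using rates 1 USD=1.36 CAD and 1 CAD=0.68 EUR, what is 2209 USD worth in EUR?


Step 1: 2209 USD × 1.36 = 3004.24 CAD
Step 2: 3004.24 CAD × 0.68 = 2042.88 EUR
Implied rate USD→EUR = 1.36 × 0.68 = 0.9248
= 2042.88 EUR

2042.88 EUR


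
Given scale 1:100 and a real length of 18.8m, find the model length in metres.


Model size = real / scale
= 18.8 / 100
= 0.1880 m

0.1880 m


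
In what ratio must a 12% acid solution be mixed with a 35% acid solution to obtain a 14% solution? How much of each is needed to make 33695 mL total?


Let x parts of 12% mix with y parts of 35%.
12x + 35y = 14(x + y)
12x + 35y = 14x + 14y
x(12 - 14) = y(14 - 35)
x/y = (35 - 14)/(14 - 12) = 21/2
Simplify: 21:2
Total parts = 23; one part = 33695/23 = 1465.00 mL
12% solution: 21×1465.00 = 30765.00 mL
35% solution: 2×1465.00 = 2930.00 mL
= ratio 21:2; 30765.00 mL and 2930.00 mL

ratio 21:2; 30765.00 mL and 2930.00 mL


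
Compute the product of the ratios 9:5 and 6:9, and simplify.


Compound ratio = (9×6) : (5×9)
= 54:45
GCD = 9
= 6:5

6:5


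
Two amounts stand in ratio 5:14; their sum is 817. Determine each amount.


Let A = 5k, B = 14k.
5k + 14k = 817
19k = 817 → k = 817/19 = 43
A = 5×43 = 215, B = 14×43 = 602
= A = 215, B = 602

A = 215, B = 602


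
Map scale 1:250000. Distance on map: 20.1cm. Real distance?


Real distance = map distance × scale
= 20.1cm × 250000
= 5025000 cm = 50250.0 m
= 50.250 km

50.250 km


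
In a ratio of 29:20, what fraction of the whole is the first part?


Total parts = 29 + 20 = 49
First part: 29/49 = 29/49
= 29/49

29/49


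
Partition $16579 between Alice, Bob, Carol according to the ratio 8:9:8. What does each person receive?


Total parts = 8 + 9 + 8 = 25
Alice: 16579 × 8/25 = 5305.28
Bob: 16579 × 9/25 = 5968.44
Carol: 16579 × 8/25 = 5305.28
= Alice: $5305.28, Bob: $5968.44, Carol: $5305.28

Alice: $5305.28, Bob: $5968.44, Carol: $5305.28


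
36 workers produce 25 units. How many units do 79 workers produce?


Direct proportion: y/x = constant
k = 25/36 ≈ 0.6944
y₂ = k × 79 = 25 × 79 / 36 = 1975/36
≈ 54.86

54.86


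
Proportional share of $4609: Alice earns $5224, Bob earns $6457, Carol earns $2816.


Total income = 5224 + 6457 + 2816 = $14497
Alice: $4609 × 5224/14497 = $1660.86
Bob: $4609 × 6457/14497 = $2052.86
Carol: $4609 × 2816/14497 = $895.28
= Alice: $1660.86, Bob: $2052.86, Carol: $895.28

Alice: $1660.86, Bob: $2052.86, Carol: $895.28


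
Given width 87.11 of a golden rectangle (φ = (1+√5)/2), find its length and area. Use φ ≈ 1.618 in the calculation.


φ = (1 + √5) / 2 ≈ 1.618
Length = width × φ = 87.11 × 1.618 = 140.94398
≈ 140.94
Area = width × length = 87.11 × 140.94398 = 12277.6300978 ≈ 12277.63
= Length: 140.94, Area: 12277.63

Length: 140.94, Area: 12277.63


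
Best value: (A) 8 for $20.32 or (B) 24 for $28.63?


Deal A: $20.32/8 = $2.5400/unit
Deal B: $28.63/24 = $1.1929/unit
B is cheaper per unit
= Deal B

Deal B


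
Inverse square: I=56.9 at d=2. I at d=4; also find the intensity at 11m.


I₁d₁² = I₂d₂²
I at 4m = 56.9 × (2/4)² = 56.9 × 4/16 = 227.6/16 = 14.2250
I at 11m = 56.9 × (2/11)² = 56.9 × 4/121 = 227.6/121 ≈ 1.8810
= 14.2250 and 1.8810

14.2250 and 1.8810


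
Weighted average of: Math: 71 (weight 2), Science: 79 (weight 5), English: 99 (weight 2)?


Numerator = 71×2 + 79×5 + 99×2
= 142 + 395 + 198
= 735
Total weight = 9
Weighted avg = 735/9
= 81.67

81.67


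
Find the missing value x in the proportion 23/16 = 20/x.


Cross multiply: 23 × x = 16 × 20
23x = 320
x = 320 / 23
= 13.91

13.91


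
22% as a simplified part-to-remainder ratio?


22% means 22 parts out of 100; remainder = 78
Part : remainder = 22:78
GCD = 2
= 11:39

11:39


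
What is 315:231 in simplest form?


GCD(315, 231) = 21
315/21 : 231/21
= 15:11

15:11


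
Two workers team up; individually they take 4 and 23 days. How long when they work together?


Rate of A = 1/4 per day
Rate of B = 1/23 per day
Combined rate = 1/4 + 1/23 = 27/92 ≈ 0.2935 per day
Days = 1 / combined rate = 92/27
≈ 3.41 days

3.41 days


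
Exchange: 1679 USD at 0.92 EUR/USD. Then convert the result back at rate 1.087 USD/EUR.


Amount × rate = 1679 × 0.92 = 1544.68 EUR
Round-trip: 1544.68 × 1.087 = 1679.07 USD
= 1544.68 EUR, then 1679.07 USD

1544.68 EUR, then 1679.07 USD


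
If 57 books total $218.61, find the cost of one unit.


Unit rate = total / quantity
= 218.61 / 57
= $3.84 per unit

$3.84 per unit


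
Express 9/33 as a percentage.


Percentage = (part / whole) × 100
= (9 / 33) × 100
≈ 27.27%

27.27%


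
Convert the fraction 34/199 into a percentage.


Percentage = (part / whole) × 100
= (34 / 199) × 100
≈ 17.09%

17.09%


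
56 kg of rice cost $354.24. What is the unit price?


Unit rate = total / quantity
= 354.24 / 56
= $6.33 per unit

$6.33 per unit


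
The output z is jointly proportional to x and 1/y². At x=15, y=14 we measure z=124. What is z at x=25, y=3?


z = k·x/y²
Solve for k using the known point: k = z·y²/x = 124×196/15 = 24304/15 ≈ 1620.2667
Now evaluate at x=25, y=3:
z = k × 25 / 9 = (24304 × 25) / (15 × 9) = 607600/135
≈ 4500.7407

4500.7407


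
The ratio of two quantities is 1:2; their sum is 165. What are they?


Let A = 1k, B = 2k.
1k + 2k = 165
3k = 165 → k = 165/3 = 55
A = 1×55 = 55, B = 2×55 = 110
= A = 55, B = 110

A = 55, B = 110


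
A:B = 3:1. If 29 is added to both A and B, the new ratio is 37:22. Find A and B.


Let A = 3k, B = 1k.
(3k + 29) / (1k + 29) = 37/22
Cross-multiply: 22(3k + 29) = 37(1k + 29)
66k + 638 = 37k + 1073
66k - 37k = 1073 - 638
29k = 435
k = 435/29 = 15
A = 3×15 = 45, B = 1×15 = 15
= A = 45, B = 15

A = 45, B = 15


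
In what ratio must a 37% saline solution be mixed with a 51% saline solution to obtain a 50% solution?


Let x parts of 37% mix with y parts of 51%.
37x + 51y = 50(x + y)
37x + 51y = 50x + 50y
x(37 - 50) = y(50 - 51)
x/y = (51 - 50)/(50 - 37) = 1/13
Simplify: 1:13
= 1:13

1:13


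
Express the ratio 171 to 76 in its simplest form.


GCD(171, 76) = 19
171/19 : 76/19
= 9:4

9:4


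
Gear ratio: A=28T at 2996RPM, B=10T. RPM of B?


Gear ratio = 28:10 = 14:5
RPM_B = RPM_A × (teeth_A / teeth_B)
= 2996 × (28/10)
= 8388.8 RPM

8388.8 RPM


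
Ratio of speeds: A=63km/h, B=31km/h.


Ratio = 63:31
GCD = 1
Simplified = 63:31
Time ratio (same distance) = 31:63
Speed ratio = 63:31

63:31


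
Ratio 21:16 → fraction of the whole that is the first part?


Total parts = 21 + 16 = 37
First part: 21/37 = 21/37
= 21/37

21/37


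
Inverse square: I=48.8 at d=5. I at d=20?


I₁d₁² = I₂d₂²
I₂ = I₁ × (d₁/d₂)²
= 48.8 × (5/20)²
= 48.8 × 25/400
= 1220/400
= 3.0500

3.0500


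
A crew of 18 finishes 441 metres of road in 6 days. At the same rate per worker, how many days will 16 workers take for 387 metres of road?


Days ∝ work / workers, so d₂ = d₁ × (m₁/m₂) × (w₂/w₁)
Workers factor (inverse): 18/16 = 1.1250
Work factor (direct): 387/441 ≈ 0.8776
d₂ = 6 × 18/16 × 387/441 = (6 × 18 × 387) / (16 × 441) = 41796/7056
≈ 5.92 days

5.92 days


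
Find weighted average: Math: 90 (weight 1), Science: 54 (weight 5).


Numerator = 90×1 + 54×5
= 90 + 270
= 360
Total weight = 6
Weighted avg = 360/6
= 60.00

60.00


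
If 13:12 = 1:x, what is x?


Cross multiply: 13 × x = 12 × 1
13x = 12
x = 12 / 13
= 0.92

0.92


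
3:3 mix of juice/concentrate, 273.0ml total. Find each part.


Total parts = 3 + 3 = 6
juice: 273.0 × 3/6 = 136.5ml
concentrate: 273.0 × 3/6 = 136.5ml
= 136.5ml and 136.5ml

136.5ml and 136.5ml


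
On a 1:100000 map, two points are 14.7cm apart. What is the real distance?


Real distance = map distance × scale
= 14.7cm × 100000
= 1470000 cm = 14700.0 m
= 14.700 km

14.700 km


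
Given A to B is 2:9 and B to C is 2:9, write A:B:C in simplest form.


Match B: multiply A:B by 2 → 4:18
Multiply B:C by 9 → 18:81
Combined: 4:18:81
GCD = 1
= 4:18:81

4:18:81


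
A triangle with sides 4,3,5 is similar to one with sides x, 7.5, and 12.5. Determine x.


Scale factor = 7.5/3 = 2.5
Missing side = 4 × 2.5
= 10.0

10.0


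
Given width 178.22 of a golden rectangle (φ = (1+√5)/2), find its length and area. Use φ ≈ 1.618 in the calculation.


φ = (1 + √5) / 2 ≈ 1.618
Length = width × φ = 178.22 × 1.618 = 288.35996
≈ 288.36
Area = width × length = 178.22 × 288.35996 = 51391.5120712 ≈ 51391.51
= Length: 288.36, Area: 51391.51

Length: 288.36, Area: 51391.51


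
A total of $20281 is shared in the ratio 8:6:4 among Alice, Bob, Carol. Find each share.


Total parts = 8 + 6 + 4 = 18
Alice: 20281 × 8/18 = 9013.78
Bob: 20281 × 6/18 = 6760.33
Carol: 20281 × 4/18 = 4506.89
= Alice: $9013.78, Bob: $6760.33, Carol: $4506.89

Alice: $9013.78, Bob: $6760.33, Carol: $4506.89


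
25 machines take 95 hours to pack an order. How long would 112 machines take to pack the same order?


Inverse proportion: x × y = constant
k = 25 × 95 = 2375
y₂ = k / 112 = 2375 / 112
= 21.21

21.21


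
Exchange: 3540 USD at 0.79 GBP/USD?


Amount × rate = 3540 × 0.79
= 2796.60 GBP

2796.60 GBP


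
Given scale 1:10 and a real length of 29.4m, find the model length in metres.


Model size = real / scale
= 29.4 / 10
= 2.9400 m

2.9400 m


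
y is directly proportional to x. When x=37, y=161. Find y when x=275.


Direct proportion: y/x = constant
k = 161/37 ≈ 4.3514
y₂ = k × 275 = 161 × 275 / 37 = 44275/37
≈ 1196.62

1196.62


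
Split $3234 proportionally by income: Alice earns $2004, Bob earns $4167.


Total income = 2004 + 4167 = $6171
Alice: $3234 × 2004/6171 = $1050.22
Bob: $3234 × 4167/6171 = $2183.78
= Alice: $1050.22, Bob: $2183.78

Alice: $1050.22, Bob: $2183.78


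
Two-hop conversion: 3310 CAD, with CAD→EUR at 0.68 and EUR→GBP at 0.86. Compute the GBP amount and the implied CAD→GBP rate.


Step 1: 3310 CAD × 0.68 = 2250.80 EUR
Step 2: 2250.80 EUR × 0.86 = 1935.69 GBP
Implied rate CAD→GBP = 0.68 × 0.86 = 0.5848
= 1935.69 GBP; implied rate 0.5848 GBP/CAD

1935.69 GBP; implied rate 0.5848 GBP/CAD


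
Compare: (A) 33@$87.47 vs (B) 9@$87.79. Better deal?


Deal A: $87.47/33 = $2.6506/unit
Deal B: $87.79/9 = $9.7544/unit
A is cheaper per unit
= Deal A

Deal A


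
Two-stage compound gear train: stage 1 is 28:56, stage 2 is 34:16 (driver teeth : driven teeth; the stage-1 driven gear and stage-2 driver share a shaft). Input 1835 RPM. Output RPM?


Stage 1: RPM_B = RPM_A × t_A/t_B = 1835 × 28/56 = 51380/56 = 917.50
B and C share a shaft → RPM_C = RPM_B
Stage 2: RPM_D = RPM_C × t_C/t_D = RPM_A × (t_A×t_C)/(t_B×t_D)
Overall ratio = (28×34)/(56×16) = 952/896
RPM_D = 1835 × 952/896 = 1746920/896
≈ 1949.69 RPM

1949.69 RPM


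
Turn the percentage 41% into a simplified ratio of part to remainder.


41% means 41 parts out of 100; remainder = 59
Part : remainder = 41:59
GCD = 1
= 41:59

41:59


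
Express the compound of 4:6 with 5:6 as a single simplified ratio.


Compound ratio = (4×5) : (6×6)
= 20:36
GCD = 4
= 5:9

5:9


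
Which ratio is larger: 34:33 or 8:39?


34/33 = 1.0303
8/39 = 0.2051
1.0303 > 0.2051, so 34:33 is greater
= 34:33

34:33


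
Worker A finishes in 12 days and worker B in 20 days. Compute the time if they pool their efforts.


Rate of A = 1/12 per day
Rate of B = 1/20 per day
Combined rate = 1/12 + 1/20 = 32/240 ≈ 0.1333 per day
Days = 1 / combined rate = 240/32
= 7.50 days

7.50 days


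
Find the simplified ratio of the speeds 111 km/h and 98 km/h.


Ratio = 111:98
GCD = 1
Simplified = 111:98
Time ratio (same distance) = 98:111
Speed ratio = 111:98

111:98


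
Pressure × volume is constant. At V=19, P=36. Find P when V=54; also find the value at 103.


Inverse proportion: x × y = constant
k = 19 × 36 = 684
At x=54: k/54 = 12.67
At x=103: k/103 = 6.64
= 12.67 and 6.64

12.67 and 6.64
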